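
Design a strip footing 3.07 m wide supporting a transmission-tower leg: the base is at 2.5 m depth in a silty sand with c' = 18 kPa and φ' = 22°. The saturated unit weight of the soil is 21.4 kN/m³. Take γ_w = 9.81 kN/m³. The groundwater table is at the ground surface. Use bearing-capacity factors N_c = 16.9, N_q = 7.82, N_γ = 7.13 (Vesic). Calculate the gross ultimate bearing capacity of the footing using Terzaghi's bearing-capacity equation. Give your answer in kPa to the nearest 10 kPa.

Water table at ground surface, so effective unit weight γ' = 21.4 − 9.81 = 11.59 kN/m³ is used throughout; overburden q = 11.59 × 2.5 = 28.975 kPa; the same γ' applies in the ½γBN_γ term.
Cohesion term c·N_c = 18 × 16.9 = 304.2 kPa; surcharge term q·N_q = 28.975 × 7.82 = 226.58 kPa; self-weight term 0.5·γ·B·N_γ = 0.5 × 11.59 × 3.07 × 7.13 = 126.85 kPa.
q_ult = 304.2 + 226.58 + 126.85 = 657.63 kPa.

q_ult ≈ 660 kPa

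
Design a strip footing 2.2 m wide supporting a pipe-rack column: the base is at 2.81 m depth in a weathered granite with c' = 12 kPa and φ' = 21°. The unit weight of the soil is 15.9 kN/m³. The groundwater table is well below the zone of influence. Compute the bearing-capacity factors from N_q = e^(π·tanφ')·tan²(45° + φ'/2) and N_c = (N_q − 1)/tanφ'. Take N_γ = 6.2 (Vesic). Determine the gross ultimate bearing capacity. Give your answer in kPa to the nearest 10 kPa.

q_ult ≈ 610 kPa

tan21° = 0.3839, so N_q = e^(π×0.3839)·tan²(55.5°) = 3.34 × 2.117 = 7.07.
N_c = (7.07 − 1)/tan21° = 15.81.
Effective surcharge at the founding depth q = γ·D_f = 15.9 × 2.81 = 44.679 kPa.
q_ult = c·N_c + q·N_q + 0.5·γ·B·N_γ
     = 12 × 15.815 + 44.679 × 7.0708 + 0.5 × 15.9 × 2.2 × 6.2
     = 189.78 + 315.91 + 108.44 = 614.13 kPa.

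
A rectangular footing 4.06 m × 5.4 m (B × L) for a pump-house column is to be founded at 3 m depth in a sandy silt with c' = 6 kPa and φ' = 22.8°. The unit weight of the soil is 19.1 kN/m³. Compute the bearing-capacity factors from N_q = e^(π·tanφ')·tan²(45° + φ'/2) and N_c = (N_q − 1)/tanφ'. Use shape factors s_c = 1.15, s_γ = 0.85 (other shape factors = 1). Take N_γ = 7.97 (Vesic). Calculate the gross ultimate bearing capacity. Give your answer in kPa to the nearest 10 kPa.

tan22.8° = 0.4204, so N_q = e^(π×0.4204)·tan²(56.4°) = 3.746 × 2.265 = 8.49.
N_c = (8.49 − 1)/tan22.8° = 17.81.
Effective surcharge at the founding depth q = γ·D_f = 19.1 × 3 = 57.3 kPa.
q_ult = c·N_c·s_c + q·N_q + 0.5·γ·B·N_γ·s_γ
     = 6 × 17.807 × 1.15 + 57.3 × 8.4854 + 0.5 × 19.1 × 4.06 × 7.97 × 0.85
     = 122.87 + 486.22 + 262.67 = 871.75 kPa.

q_ult ≈ 870 kPa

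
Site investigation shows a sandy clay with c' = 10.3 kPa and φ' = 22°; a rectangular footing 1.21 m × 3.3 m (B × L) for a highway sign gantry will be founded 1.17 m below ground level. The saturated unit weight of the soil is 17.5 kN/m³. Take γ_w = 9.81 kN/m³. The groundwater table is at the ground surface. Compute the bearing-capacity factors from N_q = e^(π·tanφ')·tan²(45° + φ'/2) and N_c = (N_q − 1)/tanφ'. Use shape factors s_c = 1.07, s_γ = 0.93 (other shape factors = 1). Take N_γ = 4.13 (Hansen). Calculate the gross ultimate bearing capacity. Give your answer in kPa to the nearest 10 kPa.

tan22° = 0.404, so N_q = e^(π×0.404)·tan²(56°) = 3.558 × 2.198 = 7.82.
N_c = (7.82 − 1)/tan22° = 16.88.
γ' = 17.5 − 9.81 = 7.69 kN/m³ (submerged throughout). q = 7.69 × 1.17 = 8.9973 kPa; the same γ' applies in the ½γBN_γ term.
c·N_c·s_c = 10.3 × 16.883 × 1.07 = 186.07 kPa
q·N_q = 8.9973 × 7.8211 = 70.369 kPa
0.5·γ·B·N_γ·s_γ = 0.5 × 7.69 × 1.21 × 4.13 × 0.93 = 17.87 kPa
q_ult = 186.07 + 70.369 + 17.87 = 274.3 kPa.

q_ult ≈ 270 kPa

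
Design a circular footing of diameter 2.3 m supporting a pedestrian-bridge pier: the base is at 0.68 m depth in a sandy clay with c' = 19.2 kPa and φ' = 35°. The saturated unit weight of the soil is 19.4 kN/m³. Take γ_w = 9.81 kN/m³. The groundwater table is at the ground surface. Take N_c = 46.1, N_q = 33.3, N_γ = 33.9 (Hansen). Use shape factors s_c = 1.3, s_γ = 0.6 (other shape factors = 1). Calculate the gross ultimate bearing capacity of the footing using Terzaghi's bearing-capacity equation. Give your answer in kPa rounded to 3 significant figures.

q_ult ≈ 1590 kPa

Water table at ground surface, so effective unit weight γ' = 19.4 − 9.81 = 9.59 kN/m³ is used throughout; overburden q = 9.59 × 0.68 = 6.5212 kPa; the same γ' applies in the ½γBN_γ term.
Cohesion term c·N_c·s_c = 19.2 × 46.1 × 1.3 = 1150.7 kPa; surcharge term q·N_q = 6.5212 × 33.3 = 217.16 kPa; self-weight term 0.5·γ·B·N_γ·s_γ = 0.5 × 9.59 × 2.3 × 33.9 × 0.6 = 224.32 kPa.
q_ult = 1150.7 + 217.16 + 224.32 = 1592.1 kPa.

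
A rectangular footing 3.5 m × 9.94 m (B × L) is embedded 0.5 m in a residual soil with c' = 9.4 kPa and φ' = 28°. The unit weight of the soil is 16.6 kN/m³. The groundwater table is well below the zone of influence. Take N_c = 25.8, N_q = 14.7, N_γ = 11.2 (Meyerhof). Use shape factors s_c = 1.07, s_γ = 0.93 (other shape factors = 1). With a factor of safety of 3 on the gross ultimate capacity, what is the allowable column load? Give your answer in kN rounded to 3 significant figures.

P_all ≈ 7930 kN

q = γ·D_f = 16.6 × 0.5 = 8.3 kPa.
c·N_c·s_c = 9.4 × 25.8 × 1.07 = 259.5 kPa
q·N_q = 8.3 × 14.7 = 122.01 kPa
0.5·γ·B·N_γ·s_γ = 0.5 × 16.6 × 3.5 × 11.2 × 0.93 = 302.58 kPa
q_ult = 259.5 + 122.01 + 302.58 = 684.09 kPa.
Gross allowable pressure q_all = 684.09 / 3 = 228.03 kPa.
Footing area = 34.79 m², so allowable column load = 228.03 × 34.79 = 7933.2 kN.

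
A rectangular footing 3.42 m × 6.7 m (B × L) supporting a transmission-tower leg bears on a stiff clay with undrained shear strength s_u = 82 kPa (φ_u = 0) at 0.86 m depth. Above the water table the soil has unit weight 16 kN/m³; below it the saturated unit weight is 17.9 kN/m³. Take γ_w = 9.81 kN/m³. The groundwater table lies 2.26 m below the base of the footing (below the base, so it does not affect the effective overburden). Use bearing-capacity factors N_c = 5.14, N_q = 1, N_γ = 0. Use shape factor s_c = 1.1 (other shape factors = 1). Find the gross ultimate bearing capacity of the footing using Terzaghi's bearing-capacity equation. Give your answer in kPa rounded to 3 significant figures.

Effective surcharge at the founding depth q = γ·D_f = 16 × 0.86 = 13.76 kPa.
q_ult = c·N_c·s_c + q·N_q
     = 82 × 5.14 × 1.1 + 13.76 × 1
     = 463.63 + 13.76 = 477.39 kPa.

q_ult ≈ 477 kPa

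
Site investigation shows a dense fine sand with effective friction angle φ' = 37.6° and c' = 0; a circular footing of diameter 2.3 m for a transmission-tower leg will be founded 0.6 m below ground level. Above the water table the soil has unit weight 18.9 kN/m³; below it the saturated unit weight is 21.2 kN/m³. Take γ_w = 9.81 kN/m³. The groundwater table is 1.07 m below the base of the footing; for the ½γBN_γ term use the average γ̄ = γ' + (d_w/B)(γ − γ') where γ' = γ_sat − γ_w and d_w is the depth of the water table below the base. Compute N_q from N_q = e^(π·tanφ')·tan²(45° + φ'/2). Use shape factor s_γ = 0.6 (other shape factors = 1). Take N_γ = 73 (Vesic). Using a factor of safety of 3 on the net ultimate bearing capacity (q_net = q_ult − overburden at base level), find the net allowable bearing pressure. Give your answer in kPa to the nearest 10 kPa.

N_q = e^(π·tan37.6°)·tan²(63.8°) = 46.42.
q = γ·D_f = 18.9 × 0.6 = 11.34 kPa.
γ' = 11.39 kN/m³; averaging over the depth B below the base, γ̄ = γ' + (d_w/B)(γ − γ') = 14.884 kN/m³.
q·N_q = 11.34 × 46.417 = 526.36 kPa
0.5·γ·B·N_γ·s_γ = 0.5 × 14.884 × 2.3 × 73 × 0.6 = 749.7 kPa
q_ult = 526.36 + 749.7 = 1276.1 kPa.
q_net = 1276.1 − 11.34 = 1264.7 kPa.
q_all(net) = 1264.7 / 3 = 421.57 kPa.

q_all(net) ≈ 420 kPa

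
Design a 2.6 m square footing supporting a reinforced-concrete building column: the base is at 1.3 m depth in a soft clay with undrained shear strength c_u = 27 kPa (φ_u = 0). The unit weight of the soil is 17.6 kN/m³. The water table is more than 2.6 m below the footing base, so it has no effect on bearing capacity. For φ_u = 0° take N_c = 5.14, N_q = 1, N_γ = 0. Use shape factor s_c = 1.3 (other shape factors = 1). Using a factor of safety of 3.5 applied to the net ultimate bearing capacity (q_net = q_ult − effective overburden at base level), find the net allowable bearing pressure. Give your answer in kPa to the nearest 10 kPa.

q = γ·D_f = 17.6 × 1.3 = 22.88 kPa.
c·N_c·s_c = 27 × 5.14 × 1.3 = 180.41 kPa
q·N_q = 22.88 × 1 = 22.88 kPa
q_ult = 180.41 + 22.88 = 203.29 kPa.
Net ultimate: q_net = 203.29 − 22.88 = 180.41 kPa.
q_all(net) = 180.41 / 3.5 = 51.547 kPa.

q_all(net) ≈ 50 kPa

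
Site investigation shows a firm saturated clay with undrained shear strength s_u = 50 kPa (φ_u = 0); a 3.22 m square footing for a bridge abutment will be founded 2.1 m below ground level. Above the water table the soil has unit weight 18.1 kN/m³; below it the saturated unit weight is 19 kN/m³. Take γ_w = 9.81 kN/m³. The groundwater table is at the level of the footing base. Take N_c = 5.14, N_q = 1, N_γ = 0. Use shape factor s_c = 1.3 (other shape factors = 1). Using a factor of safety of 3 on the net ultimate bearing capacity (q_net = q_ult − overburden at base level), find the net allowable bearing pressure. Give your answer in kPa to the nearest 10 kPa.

q = γ·D_f = 18.1 × 2.1 = 38.01 kPa.
c·N_c·s_c = 50 × 5.14 × 1.3 = 334.1 kPa
q·N_q = 38.01 × 1 = 38.01 kPa
q_ult = 334.1 + 38.01 = 372.11 kPa.
q_net = 372.11 − 38.01 = 334.1 kPa.
q_all(net) = 334.1 / 3 = 111.37 kPa.

q_all(net) ≈ 110 kPa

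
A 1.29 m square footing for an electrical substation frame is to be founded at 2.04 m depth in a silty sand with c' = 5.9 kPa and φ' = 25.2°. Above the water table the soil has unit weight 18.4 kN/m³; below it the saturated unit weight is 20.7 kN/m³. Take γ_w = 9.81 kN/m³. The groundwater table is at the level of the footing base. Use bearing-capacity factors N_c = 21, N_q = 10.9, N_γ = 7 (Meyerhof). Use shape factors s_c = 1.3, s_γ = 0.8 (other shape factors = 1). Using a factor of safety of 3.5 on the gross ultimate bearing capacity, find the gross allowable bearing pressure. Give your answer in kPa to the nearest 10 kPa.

q_all ≈ 170 kPa

q = γ·D_f = 18.4 × 2.04 = 37.536 kPa.
For the ½γBN_γ term take γ' = 20.7 − 9.81 = 10.89 kN/m³ (soil below base is submerged).
c·N_c·s_c = 5.9 × 21 × 1.3 = 161.07 kPa
q·N_q = 37.536 × 10.9 = 409.14 kPa
0.5·γ·B·N_γ·s_γ = 0.5 × 10.89 × 1.29 × 7 × 0.8 = 39.335 kPa
q_ult = 161.07 + 409.14 + 39.335 = 609.55 kPa.
q_all = 609.55 / 3.5 = 174.16 kPa.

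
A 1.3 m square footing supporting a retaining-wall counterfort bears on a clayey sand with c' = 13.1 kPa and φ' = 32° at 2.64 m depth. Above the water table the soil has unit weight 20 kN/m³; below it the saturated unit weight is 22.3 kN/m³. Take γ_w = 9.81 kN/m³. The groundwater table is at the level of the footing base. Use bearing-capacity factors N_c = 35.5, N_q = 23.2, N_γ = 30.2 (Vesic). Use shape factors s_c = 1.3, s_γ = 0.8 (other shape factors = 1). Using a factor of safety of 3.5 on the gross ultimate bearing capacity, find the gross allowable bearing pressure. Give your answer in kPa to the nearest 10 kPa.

q_all ≈ 580 kPa

Overburden at base level: q = 20 × 2.64 = 52.8 kPa.
Below the base the soil is submerged, so the ½γBN_γ term uses γ' = 22.3 − 9.81 = 12.49 kN/m³.
Cohesion term c·N_c·s_c = 13.1 × 35.5 × 1.3 = 604.57 kPa; surcharge term q·N_q = 52.8 × 23.2 = 1225 kPa; self-weight term 0.5·γ·B·N_γ·s_γ = 0.5 × 12.49 × 1.3 × 30.2 × 0.8 = 196.14 kPa.
q_ult = 604.57 + 1225 + 196.14 = 2025.7 kPa.
q_all = 2025.7 / 3.5 = 578.76 kPa.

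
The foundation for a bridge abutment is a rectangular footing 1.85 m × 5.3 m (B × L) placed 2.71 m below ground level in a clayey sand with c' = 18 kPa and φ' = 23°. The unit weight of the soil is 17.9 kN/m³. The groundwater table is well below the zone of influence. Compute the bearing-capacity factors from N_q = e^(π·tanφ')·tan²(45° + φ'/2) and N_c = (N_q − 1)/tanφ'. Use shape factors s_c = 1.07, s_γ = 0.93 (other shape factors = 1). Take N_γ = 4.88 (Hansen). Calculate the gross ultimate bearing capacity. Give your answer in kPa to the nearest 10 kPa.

tan23° = 0.4245, so N_q = e^(π×0.4245)·tan²(56.5°) = 3.794 × 2.283 = 8.66.
N_c = (8.66 − 1)/tan23° = 18.05.
q = γ·D_f = 17.9 × 2.71 = 48.509 kPa.
c·N_c·s_c = 18 × 18.049 × 1.07 = 347.62 kPa
q·N_q = 48.509 × 8.6612 = 420.15 kPa
0.5·γ·B·N_γ·s_γ = 0.5 × 17.9 × 1.85 × 4.88 × 0.93 = 75.145 kPa
q_ult = 347.62 + 420.15 + 75.145 = 842.91 kPa.

q_ult ≈ 840 kPa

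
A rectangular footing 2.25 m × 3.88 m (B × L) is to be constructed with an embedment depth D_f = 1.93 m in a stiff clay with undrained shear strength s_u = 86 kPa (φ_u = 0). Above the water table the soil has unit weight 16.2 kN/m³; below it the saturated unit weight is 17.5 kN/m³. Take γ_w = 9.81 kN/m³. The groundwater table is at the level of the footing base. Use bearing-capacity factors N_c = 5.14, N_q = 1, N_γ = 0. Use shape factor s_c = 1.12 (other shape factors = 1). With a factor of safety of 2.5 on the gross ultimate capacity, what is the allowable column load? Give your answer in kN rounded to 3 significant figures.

Overburden at base level: q = 16.2 × 1.93 = 31.266 kPa.
Cohesion term c·N_c·s_c = 86 × 5.14 × 1.12 = 495.08 kPa; surcharge term q·N_q = 31.266 × 1 = 31.266 kPa.
q_ult = 495.08 + 31.266 = 526.35 kPa.
Gross allowable pressure q_all = 526.35 / 2.5 = 210.54 kPa.
Footing area = 8.73 m², so allowable column load = 210.54 × 8.73 = 1838 kN.

P_all ≈ 1840 kN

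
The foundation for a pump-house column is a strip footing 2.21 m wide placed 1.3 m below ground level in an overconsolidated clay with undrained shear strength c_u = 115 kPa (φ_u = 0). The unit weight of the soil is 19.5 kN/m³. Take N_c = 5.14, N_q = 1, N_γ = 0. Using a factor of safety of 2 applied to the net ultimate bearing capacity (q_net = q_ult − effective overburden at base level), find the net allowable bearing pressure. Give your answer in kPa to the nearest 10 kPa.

q = γ·D_f = 19.5 × 1.3 = 25.35 kPa.
c·N_c = 115 × 5.14 = 591.1 kPa
q·N_q = 25.35 × 1 = 25.35 kPa
q_ult = 591.1 + 25.35 = 616.45 kPa.
Net ultimate: q_net = 616.45 − 25.35 = 591.1 kPa.
q_all(net) = 591.1 / 2 = 295.55 kPa.

q_all(net) ≈ 300 kPa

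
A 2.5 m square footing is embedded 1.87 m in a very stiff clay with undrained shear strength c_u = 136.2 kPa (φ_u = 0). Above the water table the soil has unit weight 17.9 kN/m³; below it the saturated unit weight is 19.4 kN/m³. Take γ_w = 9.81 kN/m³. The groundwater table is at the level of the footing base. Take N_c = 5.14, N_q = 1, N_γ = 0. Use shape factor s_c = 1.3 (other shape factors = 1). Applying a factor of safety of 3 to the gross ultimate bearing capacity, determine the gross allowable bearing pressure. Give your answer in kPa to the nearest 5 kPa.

Overburden at base level: q = 17.9 × 1.87 = 33.473 kPa.
Cohesion term c·N_c·s_c = 136.2 × 5.14 × 1.3 = 910.09 kPa; surcharge term q·N_q = 33.473 × 1 = 33.473 kPa.
q_ult = 910.09 + 33.473 = 943.56 kPa.
q_all = q_ult / FS = 943.56 / 3 = 314.52 kPa.

q_all ≈ 315 kPa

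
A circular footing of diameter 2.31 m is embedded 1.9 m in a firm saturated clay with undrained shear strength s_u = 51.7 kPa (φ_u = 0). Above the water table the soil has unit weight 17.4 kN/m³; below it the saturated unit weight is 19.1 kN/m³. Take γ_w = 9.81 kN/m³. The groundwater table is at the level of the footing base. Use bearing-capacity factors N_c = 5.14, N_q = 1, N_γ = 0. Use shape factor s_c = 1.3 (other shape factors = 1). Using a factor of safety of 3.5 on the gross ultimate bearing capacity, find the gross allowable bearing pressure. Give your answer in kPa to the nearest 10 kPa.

q_all ≈ 110 kPa

Overburden at base level: q = 17.4 × 1.9 = 33.06 kPa.
Cohesion term c·N_c·s_c = 51.7 × 5.14 × 1.3 = 345.46 kPa; surcharge term q·N_q = 33.06 × 1 = 33.06 kPa.
q_ult = 345.46 + 33.06 = 378.52 kPa.
q_all = 378.52 / 3.5 = 108.15 kPa.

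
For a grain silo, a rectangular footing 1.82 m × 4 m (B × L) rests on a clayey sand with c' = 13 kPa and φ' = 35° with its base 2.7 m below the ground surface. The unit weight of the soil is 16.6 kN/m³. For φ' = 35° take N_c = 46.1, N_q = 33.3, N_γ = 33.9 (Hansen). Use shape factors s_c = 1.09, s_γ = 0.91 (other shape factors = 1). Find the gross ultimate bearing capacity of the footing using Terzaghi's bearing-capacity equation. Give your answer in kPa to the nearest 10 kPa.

Effective surcharge at the founding depth q = γ·D_f = 16.6 × 2.7 = 44.82 kPa.
q_ult = c·N_c·s_c + q·N_q + 0.5·γ·B·N_γ·s_γ
     = 13 × 46.1 × 1.09 + 44.82 × 33.3 + 0.5 × 16.6 × 1.82 × 33.9 × 0.91
     = 653.24 + 1492.5 + 466 = 2611.7 kPa.

q_ult ≈ 2610 kPa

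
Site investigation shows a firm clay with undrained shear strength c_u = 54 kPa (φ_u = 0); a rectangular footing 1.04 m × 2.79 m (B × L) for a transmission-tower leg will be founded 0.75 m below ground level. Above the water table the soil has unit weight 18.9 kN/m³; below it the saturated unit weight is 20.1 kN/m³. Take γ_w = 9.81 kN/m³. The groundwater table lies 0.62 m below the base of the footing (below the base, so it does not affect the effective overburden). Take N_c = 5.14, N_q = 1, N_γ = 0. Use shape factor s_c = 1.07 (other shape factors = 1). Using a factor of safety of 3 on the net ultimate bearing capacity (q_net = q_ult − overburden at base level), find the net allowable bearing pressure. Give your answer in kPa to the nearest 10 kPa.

q_all(net) ≈ 100 kPa

q = γ·D_f = 18.9 × 0.75 = 14.175 kPa.
c·N_c·s_c = 54 × 5.14 × 1.07 = 296.99 kPa
q·N_q = 14.175 × 1 = 14.175 kPa
q_ult = 296.99 + 14.175 = 311.16 kPa.
q_net = 311.16 − 14.175 = 296.99 kPa.
q_all(net) = 296.99 / 3 = 98.996 kPa.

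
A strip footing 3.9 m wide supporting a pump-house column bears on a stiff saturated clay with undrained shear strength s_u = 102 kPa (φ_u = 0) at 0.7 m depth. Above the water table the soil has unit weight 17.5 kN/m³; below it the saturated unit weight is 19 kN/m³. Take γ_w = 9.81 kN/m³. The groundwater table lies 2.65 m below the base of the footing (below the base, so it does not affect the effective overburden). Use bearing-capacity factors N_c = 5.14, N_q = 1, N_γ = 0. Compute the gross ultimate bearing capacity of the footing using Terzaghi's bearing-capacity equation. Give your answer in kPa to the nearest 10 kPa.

q_ult ≈ 540 kPa

Effective surcharge at the founding depth q = γ·D_f = 17.5 × 0.7 = 12.25 kPa.
q_ult = c·N_c + q·N_q
     = 102 × 5.14 + 12.25 × 1
     = 524.28 + 12.25 = 536.53 kPa.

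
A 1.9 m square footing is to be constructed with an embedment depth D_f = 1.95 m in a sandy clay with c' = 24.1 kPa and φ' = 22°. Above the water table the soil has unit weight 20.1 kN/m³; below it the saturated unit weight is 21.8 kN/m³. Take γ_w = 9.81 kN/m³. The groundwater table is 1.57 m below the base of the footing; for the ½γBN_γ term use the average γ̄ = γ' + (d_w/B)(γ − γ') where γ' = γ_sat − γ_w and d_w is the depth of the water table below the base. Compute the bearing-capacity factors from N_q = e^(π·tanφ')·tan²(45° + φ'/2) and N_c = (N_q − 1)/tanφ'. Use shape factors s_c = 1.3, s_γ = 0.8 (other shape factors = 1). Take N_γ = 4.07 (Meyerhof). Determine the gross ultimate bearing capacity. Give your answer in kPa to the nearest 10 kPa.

q_ult ≈ 890 kPa

tan22° = 0.404, so N_q = e^(π×0.404)·tan²(56°) = 3.558 × 2.198 = 7.82.
N_c = (7.82 − 1)/tan22° = 16.88.
Overburden at base level: q = 20.1 × 1.95 = 39.195 kPa.
The water table is 1.57 m below the base (< B = 1.9 m), so the ½γBN_γ term uses γ̄ = γ' + (d_w/B)(γ − γ') = 11.99 + (1.57/1.9)(20.1 − 11.99) = 18.691 kN/m³.
Cohesion term c·N_c·s_c = 24.1 × 16.883 × 1.3 = 528.94 kPa; surcharge term q·N_q = 39.195 × 7.8211 = 306.55 kPa; self-weight term 0.5·γ·B·N_γ·s_γ = 0.5 × 18.691 × 1.9 × 4.07 × 0.8 = 57.816 kPa.
q_ult = 528.94 + 306.55 + 57.816 = 893.31 kPa.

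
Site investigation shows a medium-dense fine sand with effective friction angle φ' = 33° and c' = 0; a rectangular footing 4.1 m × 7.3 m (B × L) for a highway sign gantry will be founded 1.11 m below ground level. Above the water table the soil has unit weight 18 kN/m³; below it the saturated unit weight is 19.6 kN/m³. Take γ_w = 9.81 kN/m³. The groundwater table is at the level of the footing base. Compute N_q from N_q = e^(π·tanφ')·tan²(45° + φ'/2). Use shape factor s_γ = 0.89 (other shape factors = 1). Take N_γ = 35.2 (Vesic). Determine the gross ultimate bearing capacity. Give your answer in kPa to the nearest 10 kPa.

tan33° = 0.6494, so N_q = e^(π×0.6494)·tan²(61.5°) = 7.692 × 3.392 = 26.09.
Overburden at base level: q = 18 × 1.11 = 19.98 kPa.
Below the base the soil is submerged, so the ½γBN_γ term uses γ' = 19.6 − 9.81 = 9.79 kN/m³.
Surcharge term q·N_q = 19.98 × 26.092 = 521.32 kPa; self-weight term 0.5·γ·B·N_γ·s_γ = 0.5 × 9.79 × 4.1 × 35.2 × 0.89 = 628.74 kPa.
q_ult = 521.32 + 628.74 = 1150.1 kPa.

q_ult ≈ 1150 kPa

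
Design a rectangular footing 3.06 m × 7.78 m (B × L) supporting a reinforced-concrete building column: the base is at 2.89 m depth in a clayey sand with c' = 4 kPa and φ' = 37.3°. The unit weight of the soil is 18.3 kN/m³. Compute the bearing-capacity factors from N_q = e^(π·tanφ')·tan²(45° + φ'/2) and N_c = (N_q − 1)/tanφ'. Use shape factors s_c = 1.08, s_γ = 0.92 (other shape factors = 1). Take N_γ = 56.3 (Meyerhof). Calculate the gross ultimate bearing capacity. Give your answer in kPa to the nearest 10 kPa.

q_ult ≈ 4060 kPa

tan37.3° = 0.7618, so N_q = e^(π×0.7618)·tan²(63.65°) = 10.949 × 4.076 = 44.63.
N_c = (44.63 − 1)/tan37.3° = 57.27.
q = γ·D_f = 18.3 × 2.89 = 52.887 kPa.
c·N_c·s_c = 4 × 57.27 × 1.08 = 247.41 kPa
q·N_q = 52.887 × 44.628 = 2360.3 kPa
0.5·γ·B·N_γ·s_γ = 0.5 × 18.3 × 3.06 × 56.3 × 0.92 = 1450.2 kPa
q_ult = 247.41 + 2360.3 + 1450.2 = 4057.9 kPa.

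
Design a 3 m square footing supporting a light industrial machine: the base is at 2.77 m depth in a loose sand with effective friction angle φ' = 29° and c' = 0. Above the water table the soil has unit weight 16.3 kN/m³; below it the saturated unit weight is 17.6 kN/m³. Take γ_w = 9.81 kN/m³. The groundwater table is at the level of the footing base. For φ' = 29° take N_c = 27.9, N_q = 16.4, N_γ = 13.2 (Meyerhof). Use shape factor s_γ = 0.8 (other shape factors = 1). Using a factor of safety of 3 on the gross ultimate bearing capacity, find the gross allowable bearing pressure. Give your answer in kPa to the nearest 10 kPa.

Effective surcharge at the founding depth q = γ·D_f = 16.3 × 2.77 = 45.151 kPa.
The water table coincides with the base, so in the self-weight term γ → γ' = 7.79 kN/m³.
q_ult = q·N_q + 0.5·γ·B·N_γ·s_γ
     = 45.151 × 16.4 + 0.5 × 7.79 × 3 × 13.2 × 0.8
     = 740.48 + 123.39 = 863.87 kPa.
q_all = 863.87 / 3 = 287.96 kPa.

q_all ≈ 290 kPa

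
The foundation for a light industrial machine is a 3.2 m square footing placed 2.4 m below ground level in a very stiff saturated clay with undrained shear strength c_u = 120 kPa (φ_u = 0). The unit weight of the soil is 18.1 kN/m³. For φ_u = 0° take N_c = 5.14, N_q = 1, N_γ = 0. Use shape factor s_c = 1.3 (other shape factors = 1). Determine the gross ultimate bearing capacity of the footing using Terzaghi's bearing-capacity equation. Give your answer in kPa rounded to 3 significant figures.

q_ult ≈ 845 kPa

Effective surcharge at the founding depth q = γ·D_f = 18.1 × 2.4 = 43.44 kPa.
q_ult = c·N_c·s_c + q·N_q
     = 120 × 5.14 × 1.3 + 43.44 × 1
     = 801.84 + 43.44 = 845.28 kPa.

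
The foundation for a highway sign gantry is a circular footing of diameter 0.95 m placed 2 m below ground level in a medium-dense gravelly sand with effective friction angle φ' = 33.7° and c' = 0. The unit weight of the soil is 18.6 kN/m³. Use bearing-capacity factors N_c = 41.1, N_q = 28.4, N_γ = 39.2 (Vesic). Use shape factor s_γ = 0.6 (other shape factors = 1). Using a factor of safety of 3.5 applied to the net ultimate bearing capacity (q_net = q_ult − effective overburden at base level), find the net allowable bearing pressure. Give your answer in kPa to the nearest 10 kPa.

Effective surcharge at the founding depth q = γ·D_f = 18.6 × 2 = 37.2 kPa.
q_ult = q·N_q + 0.5·γ·B·N_γ·s_γ
     = 37.2 × 28.4 + 0.5 × 18.6 × 0.95 × 39.2 × 0.6
     = 1056.5 + 207.8 = 1264.3 kPa.
Net ultimate: q_net = 1264.3 − 37.2 = 1227.1 kPa.
q_all(net) = 1227.1 / 3.5 = 350.59 kPa.

q_all(net) ≈ 350 kPa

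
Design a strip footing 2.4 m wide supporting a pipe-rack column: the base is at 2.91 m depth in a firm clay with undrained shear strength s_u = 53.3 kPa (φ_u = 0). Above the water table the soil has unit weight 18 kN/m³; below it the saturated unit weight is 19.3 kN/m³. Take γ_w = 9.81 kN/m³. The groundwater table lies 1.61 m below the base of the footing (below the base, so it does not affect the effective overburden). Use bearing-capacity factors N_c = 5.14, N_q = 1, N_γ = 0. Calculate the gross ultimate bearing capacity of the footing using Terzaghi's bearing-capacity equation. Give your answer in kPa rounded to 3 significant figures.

Overburden at base level: q = 18 × 2.91 = 52.38 kPa.
Cohesion term c·N_c = 53.3 × 5.14 = 273.96 kPa; surcharge term q·N_q = 52.38 × 1 = 52.38 kPa.
q_ult = 273.96 + 52.38 = 326.34 kPa.

q_ult ≈ 326 kPa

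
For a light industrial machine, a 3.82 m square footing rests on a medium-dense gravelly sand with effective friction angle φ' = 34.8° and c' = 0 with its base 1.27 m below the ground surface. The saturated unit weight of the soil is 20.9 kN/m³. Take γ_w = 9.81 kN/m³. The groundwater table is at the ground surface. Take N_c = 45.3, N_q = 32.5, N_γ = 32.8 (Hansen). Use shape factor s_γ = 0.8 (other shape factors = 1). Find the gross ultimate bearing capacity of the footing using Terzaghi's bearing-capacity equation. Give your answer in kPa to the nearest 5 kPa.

q_ult ≈ 1015 kPa

With the water table at the surface the whole profile is submerged: γ' = 20.9 − 9.81 = 11.09 kN/m³, so q = γ'·D_f = 14.084 kPa; the same γ' applies in the ½γBN_γ term.
q_ult = q·N_q + 0.5·γ·B·N_γ·s_γ
     = 14.084 × 32.5 + 0.5 × 11.09 × 3.82 × 32.8 × 0.8
     = 457.74 + 555.81 = 1013.6 kPa.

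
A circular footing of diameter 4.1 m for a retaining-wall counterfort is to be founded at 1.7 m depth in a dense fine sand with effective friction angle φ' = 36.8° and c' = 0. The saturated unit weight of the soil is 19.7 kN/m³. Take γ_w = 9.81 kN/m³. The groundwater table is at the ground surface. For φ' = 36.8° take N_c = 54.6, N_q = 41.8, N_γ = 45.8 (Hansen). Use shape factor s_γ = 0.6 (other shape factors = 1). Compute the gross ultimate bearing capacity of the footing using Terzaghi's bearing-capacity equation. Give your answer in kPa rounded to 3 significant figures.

q_ult ≈ 1260 kPa

γ' = 19.7 − 9.81 = 9.89 kN/m³ (submerged throughout). q = 9.89 × 1.7 = 16.813 kPa; the same γ' applies in the ½γBN_γ term.
q·N_q = 16.813 × 41.8 = 702.78 kPa
0.5·γ·B·N_γ·s_γ = 0.5 × 9.89 × 4.1 × 45.8 × 0.6 = 557.14 kPa
q_ult = 702.78 + 557.14 = 1259.9 kPa.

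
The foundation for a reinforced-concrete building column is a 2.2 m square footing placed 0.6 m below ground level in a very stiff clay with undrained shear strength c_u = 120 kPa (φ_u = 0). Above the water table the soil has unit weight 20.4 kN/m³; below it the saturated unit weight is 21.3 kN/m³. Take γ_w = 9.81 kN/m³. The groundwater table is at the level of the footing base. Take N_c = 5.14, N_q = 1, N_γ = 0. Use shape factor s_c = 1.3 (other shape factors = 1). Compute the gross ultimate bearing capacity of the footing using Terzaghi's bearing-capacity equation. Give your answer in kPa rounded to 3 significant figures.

q_ult ≈ 814 kPa

Effective surcharge at the founding depth q = γ·D_f = 20.4 × 0.6 = 12.24 kPa.
q_ult = c·N_c·s_c + q·N_q
     = 120 × 5.14 × 1.3 + 12.24 × 1
     = 801.84 + 12.24 = 814.08 kPa.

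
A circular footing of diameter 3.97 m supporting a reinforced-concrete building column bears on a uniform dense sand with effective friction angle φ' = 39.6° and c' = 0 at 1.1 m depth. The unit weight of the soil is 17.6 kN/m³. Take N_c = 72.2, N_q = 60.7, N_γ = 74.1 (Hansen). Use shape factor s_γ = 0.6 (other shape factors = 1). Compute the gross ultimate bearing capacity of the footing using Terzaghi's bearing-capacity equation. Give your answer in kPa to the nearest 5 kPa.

q_ult ≈ 2730 kPa

Overburden at base level: q = 17.6 × 1.1 = 19.36 kPa.
Surcharge term q·N_q = 19.36 × 60.7 = 1175.2 kPa; self-weight term 0.5·γ·B·N_γ·s_γ = 0.5 × 17.6 × 3.97 × 74.1 × 0.6 = 1553.3 kPa.
q_ult = 1175.2 + 1553.3 = 2728.4 kPa.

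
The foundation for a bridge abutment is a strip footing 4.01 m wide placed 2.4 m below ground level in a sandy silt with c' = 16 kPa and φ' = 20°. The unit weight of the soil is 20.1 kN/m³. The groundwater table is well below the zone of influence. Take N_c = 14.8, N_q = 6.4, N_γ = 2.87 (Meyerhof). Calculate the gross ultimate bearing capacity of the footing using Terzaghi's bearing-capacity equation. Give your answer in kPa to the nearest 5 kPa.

Overburden at base level: q = 20.1 × 2.4 = 48.24 kPa.
Cohesion term c·N_c = 16 × 14.8 = 236.8 kPa; surcharge term q·N_q = 48.24 × 6.4 = 308.74 kPa; self-weight term 0.5·γ·B·N_γ = 0.5 × 20.1 × 4.01 × 2.87 = 115.66 kPa.
q_ult = 236.8 + 308.74 + 115.66 = 661.2 kPa.

q_ult ≈ 660 kPa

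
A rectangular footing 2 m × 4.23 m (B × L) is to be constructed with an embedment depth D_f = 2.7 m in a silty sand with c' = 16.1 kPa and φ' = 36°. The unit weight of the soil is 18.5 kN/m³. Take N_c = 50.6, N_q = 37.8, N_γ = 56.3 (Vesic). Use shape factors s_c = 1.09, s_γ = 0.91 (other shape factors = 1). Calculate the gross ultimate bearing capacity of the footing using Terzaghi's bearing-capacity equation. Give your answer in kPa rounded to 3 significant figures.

q = γ·D_f = 18.5 × 2.7 = 49.95 kPa.
c·N_c·s_c = 16.1 × 50.6 × 1.09 = 887.98 kPa
q·N_q = 49.95 × 37.8 = 1888.1 kPa
0.5·γ·B·N_γ·s_γ = 0.5 × 18.5 × 2 × 56.3 × 0.91 = 947.81 kPa
q_ult = 887.98 + 1888.1 + 947.81 = 3723.9 kPa.

q_ult ≈ 3720 kPa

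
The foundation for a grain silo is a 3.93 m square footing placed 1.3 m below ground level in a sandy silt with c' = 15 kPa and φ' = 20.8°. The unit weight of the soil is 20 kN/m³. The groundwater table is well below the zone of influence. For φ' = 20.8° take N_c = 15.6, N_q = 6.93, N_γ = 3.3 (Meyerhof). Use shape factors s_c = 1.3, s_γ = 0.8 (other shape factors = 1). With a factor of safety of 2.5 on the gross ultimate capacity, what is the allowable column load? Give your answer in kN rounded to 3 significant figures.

P_all ≈ 3630 kN

Overburden at base level: q = 20 × 1.3 = 26 kPa.
Cohesion term c·N_c·s_c = 15 × 15.6 × 1.3 = 304.2 kPa; surcharge term q·N_q = 26 × 6.93 = 180.18 kPa; self-weight term 0.5·γ·B·N_γ·s_γ = 0.5 × 20 × 3.93 × 3.3 × 0.8 = 103.75 kPa.
q_ult = 304.2 + 180.18 + 103.75 = 588.13 kPa.
Gross allowable pressure q_all = 588.13 / 2.5 = 235.25 kPa.
Footing area = 15.4449 m², so allowable column load = 235.25 × 15.4449 = 3633.5 kN.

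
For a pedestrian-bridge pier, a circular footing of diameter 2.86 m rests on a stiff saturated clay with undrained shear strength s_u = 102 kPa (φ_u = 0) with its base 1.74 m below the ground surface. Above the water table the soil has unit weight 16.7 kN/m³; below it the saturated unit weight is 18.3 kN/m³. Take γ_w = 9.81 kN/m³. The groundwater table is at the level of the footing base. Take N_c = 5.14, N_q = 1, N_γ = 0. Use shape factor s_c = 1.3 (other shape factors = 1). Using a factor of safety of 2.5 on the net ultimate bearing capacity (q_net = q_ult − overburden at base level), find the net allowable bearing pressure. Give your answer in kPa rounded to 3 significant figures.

q = γ·D_f = 16.7 × 1.74 = 29.058 kPa.
c·N_c·s_c = 102 × 5.14 × 1.3 = 681.56 kPa
q·N_q = 29.058 × 1 = 29.058 kPa
q_ult = 681.56 + 29.058 = 710.62 kPa.
q_net = 710.62 − 29.058 = 681.56 kPa.
q_all(net) = 681.56 / 2.5 = 272.63 kPa.

q_all(net) ≈ 273 kPa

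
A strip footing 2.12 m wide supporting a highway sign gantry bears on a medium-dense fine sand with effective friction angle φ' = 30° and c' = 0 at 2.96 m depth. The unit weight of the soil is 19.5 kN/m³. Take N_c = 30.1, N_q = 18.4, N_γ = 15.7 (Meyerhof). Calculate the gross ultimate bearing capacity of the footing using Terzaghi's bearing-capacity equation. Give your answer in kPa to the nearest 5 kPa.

q_ult ≈ 1385 kPa

Overburden at base level: q = 19.5 × 2.96 = 57.72 kPa.
Surcharge term q·N_q = 57.72 × 18.4 = 1062 kPa; self-weight term 0.5·γ·B·N_γ = 0.5 × 19.5 × 2.12 × 15.7 = 324.52 kPa.
q_ult = 1062 + 324.52 = 1386.6 kPa.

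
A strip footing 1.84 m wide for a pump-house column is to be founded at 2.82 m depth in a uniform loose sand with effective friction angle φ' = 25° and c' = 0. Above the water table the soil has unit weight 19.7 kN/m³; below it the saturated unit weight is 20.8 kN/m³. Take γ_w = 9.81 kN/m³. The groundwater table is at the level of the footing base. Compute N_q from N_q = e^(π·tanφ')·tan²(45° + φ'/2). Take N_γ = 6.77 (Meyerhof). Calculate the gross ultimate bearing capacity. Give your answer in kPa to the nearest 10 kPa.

tan25° = 0.4663, so N_q = e^(π×0.4663)·tan²(57.5°) = 4.327 × 2.464 = 10.66.
Effective surcharge at the founding depth q = γ·D_f = 19.7 × 2.82 = 55.554 kPa.
The water table coincides with the base, so in the self-weight term γ → γ' = 10.99 kN/m³.
q_ult = q·N_q + 0.5·γ·B·N_γ
     = 55.554 × 10.662 + 0.5 × 10.99 × 1.84 × 6.77
     = 592.32 + 68.45 = 660.77 kPa.

q_ult ≈ 660 kPa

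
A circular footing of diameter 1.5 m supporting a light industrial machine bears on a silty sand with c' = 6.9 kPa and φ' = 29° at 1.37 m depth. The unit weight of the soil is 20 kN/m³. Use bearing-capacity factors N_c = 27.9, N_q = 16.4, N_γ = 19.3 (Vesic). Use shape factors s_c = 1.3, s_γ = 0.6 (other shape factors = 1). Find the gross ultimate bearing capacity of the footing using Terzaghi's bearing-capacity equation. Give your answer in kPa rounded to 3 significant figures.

q = γ·D_f = 20 × 1.37 = 27.4 kPa.
c·N_c·s_c = 6.9 × 27.9 × 1.3 = 250.26 kPa
q·N_q = 27.4 × 16.4 = 449.36 kPa
0.5·γ·B·N_γ·s_γ = 0.5 × 20 × 1.5 × 19.3 × 0.6 = 173.7 kPa
q_ult = 250.26 + 449.36 + 173.7 = 873.32 kPa.

q_ult ≈ 873 kPa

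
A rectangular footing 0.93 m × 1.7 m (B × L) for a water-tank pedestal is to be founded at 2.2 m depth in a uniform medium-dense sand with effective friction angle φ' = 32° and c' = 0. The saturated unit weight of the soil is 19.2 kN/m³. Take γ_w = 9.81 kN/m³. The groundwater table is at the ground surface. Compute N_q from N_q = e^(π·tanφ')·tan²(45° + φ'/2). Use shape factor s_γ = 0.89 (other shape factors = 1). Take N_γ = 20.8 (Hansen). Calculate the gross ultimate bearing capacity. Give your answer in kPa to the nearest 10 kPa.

q_ult ≈ 560 kPa

tan32° = 0.6249, so N_q = e^(π×0.6249)·tan²(61°) = 7.121 × 3.255 = 23.18.
Water table at ground surface, so effective unit weight γ' = 19.2 − 9.81 = 9.39 kN/m³ is used throughout; overburden q = 9.39 × 2.2 = 20.658 kPa; the same γ' applies in the ½γBN_γ term.
Surcharge term q·N_q = 20.658 × 23.177 = 478.79 kPa; self-weight term 0.5·γ·B·N_γ·s_γ = 0.5 × 9.39 × 0.93 × 20.8 × 0.89 = 80.83 kPa.
q_ult = 478.79 + 80.83 = 559.62 kPa.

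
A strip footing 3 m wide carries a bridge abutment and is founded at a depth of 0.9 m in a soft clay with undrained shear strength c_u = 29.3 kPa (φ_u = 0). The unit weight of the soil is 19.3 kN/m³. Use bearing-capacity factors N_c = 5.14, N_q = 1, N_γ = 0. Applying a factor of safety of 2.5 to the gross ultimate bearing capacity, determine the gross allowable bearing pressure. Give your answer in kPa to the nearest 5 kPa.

Overburden at base level: q = 19.3 × 0.9 = 17.37 kPa.
Cohesion term c·N_c = 29.3 × 5.14 = 150.6 kPa; surcharge term q·N_q = 17.37 × 1 = 17.37 kPa.
q_ult = 150.6 + 17.37 = 167.97 kPa.
q_all = q_ult / FS = 167.97 / 2.5 = 67.189 kPa.

q_all ≈ 65 kPa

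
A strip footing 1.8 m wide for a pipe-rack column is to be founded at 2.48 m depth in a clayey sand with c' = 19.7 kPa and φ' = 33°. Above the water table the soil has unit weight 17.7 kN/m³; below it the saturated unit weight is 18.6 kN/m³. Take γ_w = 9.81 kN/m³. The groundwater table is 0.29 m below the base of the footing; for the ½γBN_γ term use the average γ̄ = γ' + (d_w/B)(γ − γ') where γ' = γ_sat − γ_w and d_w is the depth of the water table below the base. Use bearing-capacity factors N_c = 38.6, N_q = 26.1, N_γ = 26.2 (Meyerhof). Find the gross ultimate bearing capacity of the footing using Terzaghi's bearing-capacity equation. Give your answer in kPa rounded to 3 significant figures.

q_ult ≈ 2150 kPa

Effective surcharge at the founding depth q = γ·D_f = 17.7 × 2.48 = 43.896 kPa.
With d_w = 0.29 m < B, γ̄ = 8.79 + (0.29/1.8) × (17.7 − 8.79) = 10.226 kN/m³.
q_ult = c·N_c + q·N_q + 0.5·γ·B·N_γ
     = 19.7 × 38.6 + 43.896 × 26.1 + 0.5 × 10.226 × 1.8 × 26.2
     = 760.42 + 1145.7 + 241.12 = 2147.2 kPa.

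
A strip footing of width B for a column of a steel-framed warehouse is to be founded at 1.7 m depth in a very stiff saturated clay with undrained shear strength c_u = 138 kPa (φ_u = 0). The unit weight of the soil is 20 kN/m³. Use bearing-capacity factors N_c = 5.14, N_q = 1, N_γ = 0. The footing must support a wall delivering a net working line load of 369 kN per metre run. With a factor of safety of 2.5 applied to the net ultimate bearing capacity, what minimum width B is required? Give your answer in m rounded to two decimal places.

Effective surcharge at the founding depth q = γ·D_f = 20 × 1.7 = 34 kPa.
q_ult = c·N_c + q·N_q
     = 138 × 5.14 + 34 × 1
     = 709.32 + 34 = 743.32 kPa.
For φ = 0 the ½γBN_γ term vanishes, so q_ult is independent of B. q_net = 743.32 − 34 = 709.32 kPa; q_all(net) = 709.32/2.5 = 283.73 kPa.
Required width B = w / q_all(net) = 369 / 283.73 = 1.301 m.

B = 1.30 m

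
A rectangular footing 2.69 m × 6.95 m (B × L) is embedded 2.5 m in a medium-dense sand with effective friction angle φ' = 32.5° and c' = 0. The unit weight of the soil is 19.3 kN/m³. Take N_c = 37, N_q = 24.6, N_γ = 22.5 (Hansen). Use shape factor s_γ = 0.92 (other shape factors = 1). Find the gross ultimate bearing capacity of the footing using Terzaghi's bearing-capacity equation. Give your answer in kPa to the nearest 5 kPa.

q = γ·D_f = 19.3 × 2.5 = 48.25 kPa.
q·N_q = 48.25 × 24.6 = 1187 kPa
0.5·γ·B·N_γ·s_γ = 0.5 × 19.3 × 2.69 × 22.5 × 0.92 = 537.34 kPa
q_ult = 1187 + 537.34 = 1724.3 kPa.

q_ult ≈ 1725 kPa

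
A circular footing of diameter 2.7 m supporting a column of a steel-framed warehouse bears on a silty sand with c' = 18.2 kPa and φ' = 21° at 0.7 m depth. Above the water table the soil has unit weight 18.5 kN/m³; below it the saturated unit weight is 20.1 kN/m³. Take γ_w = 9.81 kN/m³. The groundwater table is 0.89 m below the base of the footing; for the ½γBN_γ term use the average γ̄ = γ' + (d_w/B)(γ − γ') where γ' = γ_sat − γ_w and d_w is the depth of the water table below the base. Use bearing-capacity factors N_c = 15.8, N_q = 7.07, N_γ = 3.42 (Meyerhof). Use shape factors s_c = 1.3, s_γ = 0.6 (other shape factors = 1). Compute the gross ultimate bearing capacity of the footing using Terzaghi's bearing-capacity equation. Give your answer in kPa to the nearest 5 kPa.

q_ult ≈ 500 kPa

Effective surcharge at the founding depth q = γ·D_f = 18.5 × 0.7 = 12.95 kPa.
With d_w = 0.89 m < B, γ̄ = 10.29 + (0.89/2.7) × (18.5 − 10.29) = 12.996 kN/m³.
q_ult = c·N_c·s_c + q·N_q + 0.5·γ·B·N_γ·s_γ
     = 18.2 × 15.8 × 1.3 + 12.95 × 7.07 + 0.5 × 12.996 × 2.7 × 3.42 × 0.6
     = 373.83 + 91.556 + 36.002 = 501.39 kPa.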